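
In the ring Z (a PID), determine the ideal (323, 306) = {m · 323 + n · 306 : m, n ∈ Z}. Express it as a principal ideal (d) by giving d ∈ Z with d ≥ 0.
In the PID Z, (a, b) is generated by gcd(a, b). Compute gcd(323, 306) with the extended Euclidean algorithm, tracking rows (r, s, t) with s·323 + t·306 = r:
  row A: (323, 1, 0)   [1·323 + 0·306 = 323]
  row B: (306, 0, 1)   [0·323 + 1·306 = 306]
  323 = 1·306 + 17   → row C = row A − 1·row B = (17, 1, −1)   [check: 1·323 − 1·306 = 17]
  306 = 18·17 + 0   → remainder 0, stop. gcd = 17 (last nonzero row C).
So gcd(323, 306) = 17, with Bézout identity 1·323 − 1·306 = 17. Containment (⊇): the Bézout identity exhibits 17 as an element of (323, 306), giving (17) ⊆ (323, 306). Containment (⊆): since 17 | 323 and 17 | 306 (323 = 17·19, 306 = 17·18), every Z-linear combination of 323 and 306 is divisible by 17, so (323, 306) ⊆ (17). Therefore (323, 306) = (17), d = 17.

Final answer: (323, 306) = (17); d = 17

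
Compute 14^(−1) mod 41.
14^(−1) ≡ 3 (mod 41)

Apply the extended Euclidean algorithm to (41, 14), tracking rows (r, s, t) with s·41 + t·14 = r. Each division r_prev = q·r_cur + r_new produces the new row as (previous row) − q·(current row):
  row A: (41, 1, 0)   [1·41 + 0·14 = 41]
  row B: (14, 0, 1)   [0·41 + 1·14 = 14]
  41 = 2·14 + 13   → row C = row A − 2·row B = (13, 1, −2)   [check: 1·41 − 2·14 = 13]
  14 = 1·13 + 1   → row D = row B − 1·row C = (1, −1, 3)   [check: −1·41 + 3·14 = 1]
  13 = 13·1 + 0   → remainder 0, stop. gcd = 1 (last nonzero row D).
The gcd is 1, so 14 is invertible mod 41. The last nonzero row gives −1·41 + 3·14 = 1, so t = 3. So 14^(−1) ≡ 3 (mod 41). Verify: 14 · 3 = 42 ≡ 1 (mod 41). ✓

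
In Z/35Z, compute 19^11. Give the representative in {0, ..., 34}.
24

Use repeated squaring. Binary(11) = 1011. Walk through the bits of the exponent 11 left-to-right: at each bit after the leading one, square the running value, then multiply by 19 if the bit is 1 (always reducing mod 35):
  bit 1 = 1 (leading): start with 19.
  bit 2 = 0: square 19^2 = 361 ≡ 11 (mod 35).
  bit 3 = 1: square 11^2 = 121 ≡ 16; bit is 1, so multiply 16·19 = 304 ≡ 24 (mod 35).
  bit 4 = 1: square 24^2 = 576 ≡ 16; bit is 1, so multiply 16·19 = 304 ≡ 24 (mod 35).
Final value: 19^11 ≡ 24 (mod 35).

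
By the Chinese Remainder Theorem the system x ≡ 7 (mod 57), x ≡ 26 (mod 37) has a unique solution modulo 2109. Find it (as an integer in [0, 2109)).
The moduli 57, 37 are pairwise coprime, so by the CRT there is a unique solution mod 57·37 = 2109.
Solve by successive substitution. Start with x ≡ 7 (mod 57).
  Combine with x ≡ 26 (mod 37): write x = 7 + 57·t and require 7 + 57·t ≡ 26 (mod 37), i.e. 57·t ≡ 26 − 7 ≡ 19 (mod 37). Since 57^(−1) ≡ 13 (mod 37) (57 ≡ 20 (mod 37)), t ≡ 13·19 ≡ 25 (mod 37). So x ≡ 7 + 57·25 = 1432 (mod 2109).
Unique solution in [0, 2109): x = 1432.

Final answer: x ≡ 1432 (mod 2109); the representative in [0, 2109) is 1432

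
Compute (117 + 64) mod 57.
10

Reduce the summands first: 117 ≡ 3, 64 ≡ 7 (mod 57), so 117 + 64 ≡ 3 + 7 (mod 57). 3 + 7 = 10; 10 = 0·57 + 10, so (117 + 64) mod 57 = 10.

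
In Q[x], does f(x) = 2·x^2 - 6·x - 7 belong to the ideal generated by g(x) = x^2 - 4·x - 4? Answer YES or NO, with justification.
In Q[x] the ideal (g) consists of all multiples of g, so f ∈ (g) iff g | f, i.e. iff the remainder of f on division by g is 0. Divide f by g (g is monic, so eliminate the leading term of the running remainder at each step):
  leading term 2·x^2: subtract (2)·g(x) = 2·x^2 - 8·x - 8, leaving 2·x + 1
The remainder r(x) = 2·x + 1 ≠ 0 (and deg r < deg g), so g ∤ f, i.e. f ∉ (g).

Final answer: NO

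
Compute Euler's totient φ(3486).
φ is multiplicative, with φ(p^e) = p^e − p^(e−1). Factorise 3486 = 2 · 3 · 7 · 83. Then
  φ(3486) = (2 − 1) · (3 − 1) · (7 − 1) · (83 − 1) = 1 · 2 · 6 · 82 = 984.

Final answer: φ(3486) = 984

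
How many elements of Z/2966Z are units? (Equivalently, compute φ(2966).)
An element a ∈ Z/2966Z is a unit iff gcd(a, 2966) = 1, so the number of units is φ(2966). φ is multiplicative, with φ(p^e) = p^e − p^(e−1). Factorise 2966 = 2 · 1483. Then
  φ(2966) = (2 − 1) · (1483 − 1) = 1 · 1482 = 1482.

Final answer: Z/2966Z has φ(2966) = 1482 units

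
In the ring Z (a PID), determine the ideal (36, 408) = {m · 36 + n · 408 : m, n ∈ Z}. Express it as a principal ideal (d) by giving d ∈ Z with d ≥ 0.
In the PID Z, (a, b) is generated by gcd(a, b). Compute gcd(408, 36) with the extended Euclidean algorithm, tracking rows (r, s, t) with s·408 + t·36 = r:
  row A: (408, 1, 0)   [1·408 + 0·36 = 408]
  row B: (36, 0, 1)   [0·408 + 1·36 = 36]
  408 = 11·36 + 12   → row C = row A − 11·row B = (12, 1, −11)   [check: 1·408 − 11·36 = 12]
  36 = 3·12 + 0   → remainder 0, stop. gcd = 12 (last nonzero row C).
So gcd(36, 408) = 12, with Bézout identity 1·408 − 11·36 = 12. Containment (⊇): the Bézout identity exhibits 12 as an element of (36, 408), giving (12) ⊆ (36, 408). Containment (⊆): since 12 | 36 and 12 | 408 (36 = 12·3, 408 = 12·34), every Z-linear combination of 36 and 408 is divisible by 12, so (36, 408) ⊆ (12). Therefore (36, 408) = (12), d = 12.

Final answer: (36, 408) = (12); d = 12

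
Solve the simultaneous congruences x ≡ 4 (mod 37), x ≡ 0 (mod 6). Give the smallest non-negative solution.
The moduli 37, 6 are pairwise coprime, so by the CRT there is a unique solution mod 37·6 = 222.
Solve by successive substitution. Start with x ≡ 4 (mod 37).
  Combine with x ≡ 0 (mod 6): write x = 4 + 37·t and require 4 + 37·t ≡ 0 (mod 6), i.e. 37·t ≡ 0 − 4 ≡ 2 (mod 6). Since 37^(−1) ≡ 1 (mod 6) (37 ≡ 1 (mod 6)), t ≡ 1·2 ≡ 2 (mod 6). So x ≡ 4 + 37·2 = 78 (mod 222).
Unique solution in [0, 222): x = 78.

Final answer: x ≡ 78 (mod 222); the representative in [0, 222) is 78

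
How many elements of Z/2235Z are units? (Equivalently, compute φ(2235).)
An element a ∈ Z/2235Z is a unit iff gcd(a, 2235) = 1, so the number of units is φ(2235). φ is multiplicative, with φ(p^e) = p^e − p^(e−1). Factorise 2235 = 3 · 5 · 149. Then
  φ(2235) = (3 − 1) · (5 − 1) · (149 − 1) = 2 · 4 · 148 = 1184.

Final answer: Z/2235Z has φ(2235) = 1184 units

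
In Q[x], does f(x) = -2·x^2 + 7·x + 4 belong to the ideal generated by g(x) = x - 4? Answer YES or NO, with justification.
YES

In Q[x] the ideal (g) consists of all multiples of g, so f ∈ (g) iff g | f, i.e. iff the remainder of f on division by g is 0. Divide f by g (g is monic, so eliminate the leading term of the running remainder at each step):
  leading term -2·x^2: subtract (-2·x)·g(x) = -2·x^2 + 8·x, leaving 4 - x
  leading term -x: subtract (-1)·g(x) = 4 - x, leaving 0
The remainder is 0, so f(x) = g(x) · h(x) with h(x) = -2·x - 1. Hence g | f, i.e. f ∈ (g).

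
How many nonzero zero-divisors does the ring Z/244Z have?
Z/244Z has 123 nonzero zero-divisors

In Z/244Z each nonzero element is either a unit (gcd with 244 is 1) or a zero-divisor (gcd > 1). The number of units is φ(244): factorise 244 = 2^2 · 61, so φ(244) = (2^2 − 2^1) · (61 − 1) = 2 · 60 = 120. The nonzero elements number 244 − 1 = 243. Hence the nonzero zero-divisors number 243 − 120 = 123.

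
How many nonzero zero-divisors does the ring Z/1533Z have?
Z/1533Z has 668 nonzero zero-divisors

In Z/1533Z each nonzero element is either a unit (gcd with 1533 is 1) or a zero-divisor (gcd > 1). The number of units is φ(1533): factorise 1533 = 3 · 7 · 73, so φ(1533) = (3 − 1) · (7 − 1) · (73 − 1) = 2 · 6 · 72 = 864. The nonzero elements number 1533 − 1 = 1532. Hence the nonzero zero-divisors number 1532 − 864 = 668.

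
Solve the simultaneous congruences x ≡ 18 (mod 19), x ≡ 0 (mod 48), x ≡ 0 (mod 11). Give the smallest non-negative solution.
The moduli 19, 48, 11 are pairwise coprime, so by the CRT there is a unique solution mod 19·48·11 = 10032.
Solve by successive substitution. Start with x ≡ 18 (mod 19).
  Combine with x ≡ 0 (mod 48): write x = 18 + 19·t and require 18 + 19·t ≡ 0 (mod 48), i.e. 19·t ≡ 0 − 18 ≡ 30 (mod 48). Since 19^(−1) ≡ 43 (mod 48), t ≡ 43·30 ≡ 42 (mod 48). So x ≡ 18 + 19·42 = 816 (mod 912).
  Combine with x ≡ 0 (mod 11): write x = 816 + 912·t and require 816 + 912·t ≡ 0 (mod 11), i.e. 912·t ≡ 0 − 816 ≡ 9 (mod 11). Since 912^(−1) ≡ 10 (mod 11) (912 ≡ 10 (mod 11)), t ≡ 10·9 ≡ 2 (mod 11). So x ≡ 816 + 912·2 = 2640 (mod 10032).
Unique solution in [0, 10032): x = 2640.

Final answer: x ≡ 2640 (mod 10032); the representative in [0, 10032) is 2640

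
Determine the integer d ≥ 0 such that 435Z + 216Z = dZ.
(435, 216) = (3); d = 3

In the PID Z, (a, b) is generated by gcd(a, b). Compute gcd(435, 216) with the extended Euclidean algorithm, tracking rows (r, s, t) with s·435 + t·216 = r:
  row A: (435, 1, 0)   [1·435 + 0·216 = 435]
  row B: (216, 0, 1)   [0·435 + 1·216 = 216]
  435 = 2·216 + 3   → row C = row A − 2·row B = (3, 1, −2)   [check: 1·435 − 2·216 = 3]
  216 = 72·3 + 0   → remainder 0, stop. gcd = 3 (last nonzero row C).
So gcd(435, 216) = 3, with Bézout identity 1·435 − 2·216 = 3. Containment (⊇): the Bézout identity exhibits 3 as an element of (435, 216), giving (3) ⊆ (435, 216). Containment (⊆): since 3 | 435 and 3 | 216 (435 = 3·145, 216 = 3·72), every Z-linear combination of 435 and 216 is divisible by 3, so (435, 216) ⊆ (3). Therefore (435, 216) = (3), d = 3.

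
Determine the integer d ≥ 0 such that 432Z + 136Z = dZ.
(432, 136) = (8); d = 8

In the PID Z, (a, b) is generated by gcd(a, b). Compute gcd(432, 136) with the extended Euclidean algorithm, tracking rows (r, s, t) with s·432 + t·136 = r:
  row A: (432, 1, 0)   [1·432 + 0·136 = 432]
  row B: (136, 0, 1)   [0·432 + 1·136 = 136]
  432 = 3·136 + 24   → row C = row A − 3·row B = (24, 1, −3)   [check: 1·432 − 3·136 = 24]
  136 = 5·24 + 16   → row D = row B − 5·row C = (16, −5, 16)   [check: −5·432 + 16·136 = 16]
  24 = 1·16 + 8   → row E = row C − 1·row D = (8, 6, −19)   [check: 6·432 − 19·136 = 8]
  16 = 2·8 + 0   → remainder 0, stop. gcd = 8 (last nonzero row E).
So gcd(432, 136) = 8, with Bézout identity 6·432 − 19·136 = 8. Containment (⊇): the Bézout identity exhibits 8 as an element of (432, 136), giving (8) ⊆ (432, 136). Containment (⊆): since 8 | 432 and 8 | 136 (432 = 8·54, 136 = 8·17), every Z-linear combination of 432 and 136 is divisible by 8, so (432, 136) ⊆ (8). Therefore (432, 136) = (8), d = 8.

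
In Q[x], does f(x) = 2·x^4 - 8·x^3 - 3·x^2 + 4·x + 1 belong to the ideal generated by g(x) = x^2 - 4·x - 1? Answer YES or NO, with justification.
YES

In Q[x] the ideal (g) consists of all multiples of g, so f ∈ (g) iff g | f, i.e. iff the remainder of f on division by g is 0. Divide f by g (g is monic, so eliminate the leading term of the running remainder at each step):
  leading term 2·x^4: subtract (2·x^2)·g(x) = 2·x^4 - 8·x^3 - 2·x^2, leaving -x^2 + 4·x + 1
  leading term -x^2: subtract (-1)·g(x) = -x^2 + 4·x + 1, leaving 0
The remainder is 0, so f(x) = g(x) · h(x) with h(x) = 2·x^2 - 1. Hence g | f, i.e. f ∈ (g).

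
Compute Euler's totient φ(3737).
φ(3737) = 3600

φ is multiplicative, with φ(p^e) = p^e − p^(e−1). Factorise 3737 = 37 · 101. Then
  φ(3737) = (37 − 1) · (101 − 1) = 36 · 100 = 3600.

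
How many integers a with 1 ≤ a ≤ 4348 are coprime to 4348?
The number of a ∈ {1, ..., 4348} with gcd(a, 4348) = 1 is by definition Euler's totient φ(4348). φ is multiplicative, with φ(p^e) = p^e − p^(e−1). Factorise 4348 = 2^2 · 1087. Then
  φ(4348) = (2^2 − 2^1) · (1087 − 1) = 2 · 1086 = 2172.
So there are 2172 such integers.

Final answer: 2172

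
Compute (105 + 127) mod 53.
Reduce the summands first: 105 ≡ 52, 127 ≡ 21 (mod 53), so 105 + 127 ≡ 52 + 21 (mod 53). 52 + 21 = 73; 73 = 1·53 + 20, so (105 + 127) mod 53 = 20.

Final answer: 20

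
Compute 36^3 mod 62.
Use repeated squaring. Binary(3) = 11. Walk through the bits of the exponent 3 left-to-right: at each bit after the leading one, square the running value, then multiply by 36 if the bit is 1 (always reducing mod 62):
  bit 1 = 1 (leading): start with 36.
  bit 2 = 1: square 36^2 = 1296 ≡ 56; bit is 1, so multiply 56·36 = 2016 ≡ 32 (mod 62).
Final value: 36^3 ≡ 32 (mod 62).

Final answer: 32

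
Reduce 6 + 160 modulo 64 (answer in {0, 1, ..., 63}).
38

Reduce the summands first: 160 ≡ 32 (mod 64), so 6 + 160 ≡ 6 + 32 (mod 64). 6 + 32 = 38; 38 = 0·64 + 38, so (6 + 160) mod 64 = 38.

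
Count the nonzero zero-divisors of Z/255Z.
Z/255Z has 126 nonzero zero-divisors

In Z/255Z each nonzero element is either a unit (gcd with 255 is 1) or a zero-divisor (gcd > 1). The number of units is φ(255): factorise 255 = 3 · 5 · 17, so φ(255) = (3 − 1) · (5 − 1) · (17 − 1) = 2 · 4 · 16 = 128. The nonzero elements number 255 − 1 = 254. Hence the nonzero zero-divisors number 254 − 128 = 126.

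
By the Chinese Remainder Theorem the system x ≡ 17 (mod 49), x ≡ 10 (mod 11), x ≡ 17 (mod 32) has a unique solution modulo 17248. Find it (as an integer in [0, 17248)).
x ≡ 12561 (mod 17248); the representative in [0, 17248) is 12561

The moduli 49, 11, 32 are pairwise coprime, so by the CRT there is a unique solution mod 49·11·32 = 17248.
Solve by successive substitution. Start with x ≡ 17 (mod 49).
  Combine with x ≡ 10 (mod 11): write x = 17 + 49·t and require 17 + 49·t ≡ 10 (mod 11), i.e. 49·t ≡ 10 − 17 ≡ 4 (mod 11). Since 49^(−1) ≡ 9 (mod 11) (49 ≡ 5 (mod 11)), t ≡ 9·4 ≡ 3 (mod 11). So x ≡ 17 + 49·3 = 164 (mod 539).
  Combine with x ≡ 17 (mod 32): write x = 164 + 539·t and require 164 + 539·t ≡ 17 (mod 32), i.e. 539·t ≡ 17 − 164 ≡ 13 (mod 32). Since 539^(−1) ≡ 19 (mod 32) (539 ≡ 27 (mod 32)), t ≡ 19·13 ≡ 23 (mod 32). So x ≡ 164 + 539·23 = 12561 (mod 17248).
Unique solution in [0, 17248): x = 12561.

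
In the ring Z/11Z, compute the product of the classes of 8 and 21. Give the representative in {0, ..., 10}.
Reduce the factors first: 21 ≡ 10 (mod 11), so 8 · 21 ≡ 8 · 10 (mod 11). 8 · 10 = 80. Dividing by 11: 80 = 7·11 + 3. So (8 · 21) mod 11 = 3.

Final answer: 3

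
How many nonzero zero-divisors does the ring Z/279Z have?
In Z/279Z each nonzero element is either a unit (gcd with 279 is 1) or a zero-divisor (gcd > 1). The number of units is φ(279): factorise 279 = 3^2 · 31, so φ(279) = (3^2 − 3^1) · (31 − 1) = 6 · 30 = 180. The nonzero elements number 279 − 1 = 278. Hence the nonzero zero-divisors number 278 − 180 = 98.

Final answer: Z/279Z has 98 nonzero zero-divisors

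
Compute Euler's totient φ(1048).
φ(1048) = 520

φ is multiplicative, with φ(p^e) = p^e − p^(e−1). Factorise 1048 = 2^3 · 131. Then
  φ(1048) = (2^3 − 2^2) · (131 − 1) = 4 · 130 = 520.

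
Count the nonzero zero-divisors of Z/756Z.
Z/756Z has 539 nonzero zero-divisors

In Z/756Z each nonzero element is either a unit (gcd with 756 is 1) or a zero-divisor (gcd > 1). The number of units is φ(756): factorise 756 = 2^2 · 3^3 · 7, so φ(756) = (2^2 − 2^1) · (3^3 − 3^2) · (7 − 1) = 2 · 18 · 6 = 216. The nonzero elements number 756 − 1 = 755. Hence the nonzero zero-divisors number 755 − 216 = 539.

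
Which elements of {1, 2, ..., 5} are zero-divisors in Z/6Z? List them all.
nonzero zero-divisors of Z/6Z = {2, 3, 4}

An element a ∈ Z/6Z (with a ≠ 0) is a zero-divisor iff gcd(a, 6) > 1 (because a is a unit precisely when gcd(a, n) = 1, and in Z/nZ every nonzero, non-unit element is a zero-divisor). Scan a = 1, ..., 5 and keep those with gcd(a, 6) > 1:
  gcd(2, 6) = 2, gcd(3, 6) = 3, gcd(4, 6) = 2.
All other a ∈ {1, ..., 5} have gcd(a, 6) = 1 and are units. So the nonzero zero-divisors are exactly the 3 values of a appearing in this scan.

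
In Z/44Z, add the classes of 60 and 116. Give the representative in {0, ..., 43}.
0

Reduce the summands first: 60 ≡ 16, 116 ≡ 28 (mod 44), so 60 + 116 ≡ 16 + 28 (mod 44). 16 + 28 = 44; 44 = 1·44 + 0, so (60 + 116) mod 44 = 0.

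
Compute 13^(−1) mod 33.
13^(−1) ≡ 28 (mod 33)

Apply the extended Euclidean algorithm to (33, 13), tracking rows (r, s, t) with s·33 + t·13 = r. Each division r_prev = q·r_cur + r_new produces the new row as (previous row) − q·(current row):
  row A: (33, 1, 0)   [1·33 + 0·13 = 33]
  row B: (13, 0, 1)   [0·33 + 1·13 = 13]
  33 = 2·13 + 7   → row C = row A − 2·row B = (7, 1, −2)   [check: 1·33 − 2·13 = 7]
  13 = 1·7 + 6   → row D = row B − 1·row C = (6, −1, 3)   [check: −1·33 + 3·13 = 6]
  7 = 1·6 + 1   → row E = row C − 1·row D = (1, 2, −5)   [check: 2·33 − 5·13 = 1]
  6 = 6·1 + 0   → remainder 0, stop. gcd = 1 (last nonzero row E).
The gcd is 1, so 13 is invertible mod 33. The last nonzero row gives 2·33 − 5·13 = 1, so t = −5. So 13^(−1) ≡ −5 ≡ 28 (mod 33). Verify: 13 · 28 = 364 ≡ 1 (mod 33). ✓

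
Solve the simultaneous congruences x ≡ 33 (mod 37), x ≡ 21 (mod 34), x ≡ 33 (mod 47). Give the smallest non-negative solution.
x ≡ 31335 (mod 59126); the representative in [0, 59126) is 31335

The moduli 37, 34, 47 are pairwise coprime, so by the CRT there is a unique solution mod 37·34·47 = 59126.
Solve by successive substitution. Start with x ≡ 33 (mod 37).
  Combine with x ≡ 21 (mod 34): write x = 33 + 37·t and require 33 + 37·t ≡ 21 (mod 34), i.e. 37·t ≡ 21 − 33 ≡ 22 (mod 34). Since 37^(−1) ≡ 23 (mod 34) (37 ≡ 3 (mod 34)), t ≡ 23·22 ≡ 30 (mod 34). So x ≡ 33 + 37·30 = 1143 (mod 1258).
  Combine with x ≡ 33 (mod 47): write x = 1143 + 1258·t and require 1143 + 1258·t ≡ 33 (mod 47), i.e. 1258·t ≡ 33 − 1143 ≡ 18 (mod 47). Since 1258^(−1) ≡ 17 (mod 47) (1258 ≡ 36 (mod 47)), t ≡ 17·18 ≡ 24 (mod 47). So x ≡ 1143 + 1258·24 = 31335 (mod 59126).
Unique solution in [0, 59126): x = 31335.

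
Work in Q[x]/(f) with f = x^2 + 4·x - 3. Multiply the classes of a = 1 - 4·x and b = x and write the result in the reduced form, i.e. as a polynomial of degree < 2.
First multiply in Q[x] without reducing: a · b = -4·x^2 + x. Now divide by f(x) = x^2 + 4·x - 3, eliminating the leading term at each step:
  leading term -4·x^2: subtract (-4)·f(x) = -4·x^2 - 16·x + 12, leaving 17·x - 12
The degree is now < 2, so this is the remainder. Hence a · b ≡ 17·x - 12 in Q[x]/(f).

Final answer: a · b ≡ 17·x - 12 (mod f(x))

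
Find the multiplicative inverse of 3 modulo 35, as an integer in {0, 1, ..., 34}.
3^(−1) ≡ 12 (mod 35)

Apply the extended Euclidean algorithm to (35, 3), tracking rows (r, s, t) with s·35 + t·3 = r. Each division r_prev = q·r_cur + r_new produces the new row as (previous row) − q·(current row):
  row A: (35, 1, 0)   [1·35 + 0·3 = 35]
  row B: (3, 0, 1)   [0·35 + 1·3 = 3]
  35 = 11·3 + 2   → row C = row A − 11·row B = (2, 1, −11)   [check: 1·35 − 11·3 = 2]
  3 = 1·2 + 1   → row D = row B − 1·row C = (1, −1, 12)   [check: −1·35 + 12·3 = 1]
  2 = 2·1 + 0   → remainder 0, stop. gcd = 1 (last nonzero row D).
The gcd is 1, so 3 is invertible mod 35. The last nonzero row gives −1·35 + 12·3 = 1, so t = 12. So 3^(−1) ≡ 12 (mod 35). Verify: 3 · 12 = 36 ≡ 1 (mod 35). ✓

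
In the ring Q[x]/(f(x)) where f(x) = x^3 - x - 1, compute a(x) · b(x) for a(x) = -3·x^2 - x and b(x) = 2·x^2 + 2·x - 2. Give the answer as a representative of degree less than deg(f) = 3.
a · b ≡ -2·x^2 - 12·x - 8 (mod f(x))

First multiply in Q[x] without reducing: a · b = -6·x^4 - 8·x^3 + 4·x^2 + 2·x. Now divide by f(x) = x^3 - x - 1, eliminating the leading term at each step:
  leading term -6·x^4: subtract (-6·x)·f(x) = -6·x^4 + 6·x^2 + 6·x, leaving -8·x^3 - 2·x^2 - 4·x
  leading term -8·x^3: subtract (-8)·f(x) = -8·x^3 + 8·x + 8, leaving -2·x^2 - 12·x - 8
The degree is now < 3, so this is the remainder. Hence a · b ≡ -2·x^2 - 12·x - 8 in Q[x]/(f).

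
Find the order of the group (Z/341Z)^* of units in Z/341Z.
|(Z/341Z)^*| = 300

(Z/341Z)^* consists of the classes a with gcd(a, 341) = 1, so its order is φ(341). φ is multiplicative, with φ(p^e) = p^e − p^(e−1). Factorise 341 = 11 · 31. Then
  φ(341) = (11 − 1) · (31 − 1) = 10 · 30 = 300.
Thus |(Z/341Z)^*| = 300.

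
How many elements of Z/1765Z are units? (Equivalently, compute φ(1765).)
Z/1765Z has φ(1765) = 1408 units

An element a ∈ Z/1765Z is a unit iff gcd(a, 1765) = 1, so the number of units is φ(1765). φ is multiplicative, with φ(p^e) = p^e − p^(e−1). Factorise 1765 = 5 · 353. Then
  φ(1765) = (5 − 1) · (353 − 1) = 4 · 352 = 1408.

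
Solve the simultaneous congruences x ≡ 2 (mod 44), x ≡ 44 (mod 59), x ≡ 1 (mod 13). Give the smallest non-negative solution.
The moduli 44, 59, 13 are pairwise coprime, so by the CRT there is a unique solution mod 44·59·13 = 33748.
Solve by successive substitution. Start with x ≡ 2 (mod 44).
  Combine with x ≡ 44 (mod 59): write x = 2 + 44·t and require 2 + 44·t ≡ 44 (mod 59), i.e. 44·t ≡ 44 − 2 ≡ 42 (mod 59). Since 44^(−1) ≡ 55 (mod 59), t ≡ 55·42 ≡ 9 (mod 59). So x ≡ 2 + 44·9 = 398 (mod 2596).
  Combine with x ≡ 1 (mod 13): write x = 398 + 2596·t and require 398 + 2596·t ≡ 1 (mod 13), i.e. 2596·t ≡ 1 − 398 ≡ 6 (mod 13). Since 2596^(−1) ≡ 3 (mod 13) (2596 ≡ 9 (mod 13)), t ≡ 3·6 ≡ 5 (mod 13). So x ≡ 398 + 2596·5 = 13378 (mod 33748).
Unique solution in [0, 33748): x = 13378.

Final answer: x ≡ 13378 (mod 33748); the representative in [0, 33748) is 13378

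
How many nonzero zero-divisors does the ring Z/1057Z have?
Z/1057Z has 156 nonzero zero-divisors

In Z/1057Z each nonzero element is either a unit (gcd with 1057 is 1) or a zero-divisor (gcd > 1). The number of units is φ(1057): factorise 1057 = 7 · 151, so φ(1057) = (7 − 1) · (151 − 1) = 6 · 150 = 900. The nonzero elements number 1057 − 1 = 1056. Hence the nonzero zero-divisors number 1056 − 900 = 156.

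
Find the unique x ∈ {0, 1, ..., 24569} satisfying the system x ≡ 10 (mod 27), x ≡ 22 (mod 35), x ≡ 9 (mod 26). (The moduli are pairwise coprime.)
The moduli 27, 35, 26 are pairwise coprime, so by the CRT there is a unique solution mod 27·35·26 = 24570.
Solve by successive substitution. Start with x ≡ 10 (mod 27).
  Combine with x ≡ 22 (mod 35): write x = 10 + 27·t and require 10 + 27·t ≡ 22 (mod 35), i.e. 27·t ≡ 22 − 10 ≡ 12 (mod 35). Since 27^(−1) ≡ 13 (mod 35), t ≡ 13·12 ≡ 16 (mod 35). So x ≡ 10 + 27·16 = 442 (mod 945).
  Combine with x ≡ 9 (mod 26): write x = 442 + 945·t and require 442 + 945·t ≡ 9 (mod 26), i.e. 945·t ≡ 9 − 442 ≡ 9 (mod 26). Since 945^(−1) ≡ 3 (mod 26) (945 ≡ 9 (mod 26)), t ≡ 3·9 ≡ 1 (mod 26). So x ≡ 442 + 945·1 = 1387 (mod 24570).
Unique solution in [0, 24570): x = 1387.

Final answer: x ≡ 1387 (mod 24570); the representative in [0, 24570) is 1387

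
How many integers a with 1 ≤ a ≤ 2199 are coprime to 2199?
The number of a ∈ {1, ..., 2199} with gcd(a, 2199) = 1 is by definition Euler's totient φ(2199). φ is multiplicative, with φ(p^e) = p^e − p^(e−1). Factorise 2199 = 3 · 733. Then
  φ(2199) = (3 − 1) · (733 − 1) = 2 · 732 = 1464.
So there are 1464 such integers.

Final answer: 1464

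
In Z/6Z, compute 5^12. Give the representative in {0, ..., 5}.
1

Use repeated squaring. Binary(12) = 1100. Walk through the bits of the exponent 12 left-to-right: at each bit after the leading one, square the running value, then multiply by 5 if the bit is 1 (always reducing mod 6):
  bit 1 = 1 (leading): start with 5.
  bit 2 = 1: square 5^2 = 25 ≡ 1; bit is 1, so multiply 1·5 = 5 (mod 6).
  bit 3 = 0: square 5^2 = 25 ≡ 1 (mod 6).
  bit 4 = 0: square 1^2 = 1 (mod 6).
Final value: 5^12 ≡ 1 (mod 6).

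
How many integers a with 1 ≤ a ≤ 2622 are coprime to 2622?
The number of a ∈ {1, ..., 2622} with gcd(a, 2622) = 1 is by definition Euler's totient φ(2622). φ is multiplicative, with φ(p^e) = p^e − p^(e−1). Factorise 2622 = 2 · 3 · 19 · 23. Then
  φ(2622) = (2 − 1) · (3 − 1) · (19 − 1) · (23 − 1) = 1 · 2 · 18 · 22 = 792.
So there are 792 such integers.

Final answer: 792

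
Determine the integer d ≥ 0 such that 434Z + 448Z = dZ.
(434, 448) = (14); d = 14

In the PID Z, (a, b) is generated by gcd(a, b). Compute gcd(448, 434) with the extended Euclidean algorithm, tracking rows (r, s, t) with s·448 + t·434 = r:
  row A: (448, 1, 0)   [1·448 + 0·434 = 448]
  row B: (434, 0, 1)   [0·448 + 1·434 = 434]
  448 = 1·434 + 14   → row C = row A − 1·row B = (14, 1, −1)   [check: 1·448 − 1·434 = 14]
  434 = 31·14 + 0   → remainder 0, stop. gcd = 14 (last nonzero row C).
So gcd(434, 448) = 14, with Bézout identity 1·448 − 1·434 = 14. Containment (⊇): the Bézout identity exhibits 14 as an element of (434, 448), giving (14) ⊆ (434, 448). Containment (⊆): since 14 | 434 and 14 | 448 (434 = 14·31, 448 = 14·32), every Z-linear combination of 434 and 448 is divisible by 14, so (434, 448) ⊆ (14). Therefore (434, 448) = (14), d = 14.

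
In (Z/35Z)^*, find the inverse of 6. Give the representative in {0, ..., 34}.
6^(−1) ≡ 6 (mod 35)

Apply the extended Euclidean algorithm to (35, 6), tracking rows (r, s, t) with s·35 + t·6 = r. Each division r_prev = q·r_cur + r_new produces the new row as (previous row) − q·(current row):
  row A: (35, 1, 0)   [1·35 + 0·6 = 35]
  row B: (6, 0, 1)   [0·35 + 1·6 = 6]
  35 = 5·6 + 5   → row C = row A − 5·row B = (5, 1, −5)   [check: 1·35 − 5·6 = 5]
  6 = 1·5 + 1   → row D = row B − 1·row C = (1, −1, 6)   [check: −1·35 + 6·6 = 1]
  5 = 5·1 + 0   → remainder 0, stop. gcd = 1 (last nonzero row D).
The gcd is 1, so 6 is invertible mod 35. The last nonzero row gives −1·35 + 6·6 = 1, so t = 6. So 6^(−1) ≡ 6 (mod 35). Verify: 6 · 6 = 36 ≡ 1 (mod 35). ✓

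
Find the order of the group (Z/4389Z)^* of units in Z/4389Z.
|(Z/4389Z)^*| = 2160

(Z/4389Z)^* consists of the classes a with gcd(a, 4389) = 1, so its order is φ(4389). φ is multiplicative, with φ(p^e) = p^e − p^(e−1). Factorise 4389 = 3 · 7 · 11 · 19. Then
  φ(4389) = (3 − 1) · (7 − 1) · (11 − 1) · (19 − 1) = 2 · 6 · 10 · 18 = 2160.
Thus |(Z/4389Z)^*| = 2160.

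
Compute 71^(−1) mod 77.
71^(−1) ≡ 64 (mod 77)

Apply the extended Euclidean algorithm to (77, 71), tracking rows (r, s, t) with s·77 + t·71 = r. Each division r_prev = q·r_cur + r_new produces the new row as (previous row) − q·(current row):
  row A: (77, 1, 0)   [1·77 + 0·71 = 77]
  row B: (71, 0, 1)   [0·77 + 1·71 = 71]
  77 = 1·71 + 6   → row C = row A − 1·row B = (6, 1, −1)   [check: 1·77 − 1·71 = 6]
  71 = 11·6 + 5   → row D = row B − 11·row C = (5, −11, 12)   [check: −11·77 + 12·71 = 5]
  6 = 1·5 + 1   → row E = row C − 1·row D = (1, 12, −13)   [check: 12·77 − 13·71 = 1]
  5 = 5·1 + 0   → remainder 0, stop. gcd = 1 (last nonzero row E).
The gcd is 1, so 71 is invertible mod 77. The last nonzero row gives 12·77 − 13·71 = 1, so t = −13. So 71^(−1) ≡ −13 ≡ 64 (mod 77). Verify: 71 · 64 = 4544 ≡ 1 (mod 77). ✓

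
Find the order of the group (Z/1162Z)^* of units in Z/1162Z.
(Z/1162Z)^* consists of the classes a with gcd(a, 1162) = 1, so its order is φ(1162). φ is multiplicative, with φ(p^e) = p^e − p^(e−1). Factorise 1162 = 2 · 7 · 83. Then
  φ(1162) = (2 − 1) · (7 − 1) · (83 − 1) = 1 · 6 · 82 = 492.
Thus |(Z/1162Z)^*| = 492.

Final answer: |(Z/1162Z)^*| = 492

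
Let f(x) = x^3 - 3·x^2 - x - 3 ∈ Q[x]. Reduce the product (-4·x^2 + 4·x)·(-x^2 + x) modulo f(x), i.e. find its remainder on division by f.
First multiply in Q[x] without reducing: a · b = 4·x^4 - 8·x^3 + 4·x^2. Now divide by f(x) = x^3 - 3·x^2 - x - 3, eliminating the leading term at each step:
  leading term 4·x^4: subtract (4·x)·f(x) = 4·x^4 - 12·x^3 - 4·x^2 - 12·x, leaving 4·x^3 + 8·x^2 + 12·x
  leading term 4·x^3: subtract (4)·f(x) = 4·x^3 - 12·x^2 - 4·x - 12, leaving 20·x^2 + 16·x + 12
The degree is now < 3, so this is the remainder. Hence a · b ≡ 20·x^2 + 16·x + 12 in Q[x]/(f).

Final answer: a · b ≡ 20·x^2 + 16·x + 12 (mod f(x))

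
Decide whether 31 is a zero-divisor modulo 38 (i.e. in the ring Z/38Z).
gcd(31, 38) = 1, so 31 is a unit in Z/38Z (it has a multiplicative inverse). A unit cannot be a zero-divisor: if 31·b ≡ 0 then multiplying both sides by 31^(−1) gives b ≡ 0. So 31 is not a zero-divisor.

Final answer: NO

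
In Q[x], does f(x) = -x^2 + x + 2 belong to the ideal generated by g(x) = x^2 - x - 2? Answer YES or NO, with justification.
In Q[x] the ideal (g) consists of all multiples of g, so f ∈ (g) iff g | f, i.e. iff the remainder of f on division by g is 0. Divide f by g (g is monic, so eliminate the leading term of the running remainder at each step):
  leading term -x^2: subtract (-1)·g(x) = -x^2 + x + 2, leaving 0
The remainder is 0, so f(x) = g(x) · h(x) with h(x) = -1. Hence g | f, i.e. f ∈ (g).

Final answer: YES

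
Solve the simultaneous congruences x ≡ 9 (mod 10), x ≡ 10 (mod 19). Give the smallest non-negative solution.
x ≡ 29 (mod 190); the representative in [0, 190) is 29

The moduli 10, 19 are pairwise coprime, so by the CRT there is a unique solution mod 10·19 = 190.
Solve by successive substitution. Start with x ≡ 9 (mod 10).
  Combine with x ≡ 10 (mod 19): write x = 9 + 10·t and require 9 + 10·t ≡ 10 (mod 19), i.e. 10·t ≡ 10 − 9 ≡ 1 (mod 19). Since 10^(−1) ≡ 2 (mod 19), t ≡ 2·1 ≡ 2 (mod 19). So x ≡ 9 + 10·2 = 29 (mod 190).
Unique solution in [0, 190): x = 29.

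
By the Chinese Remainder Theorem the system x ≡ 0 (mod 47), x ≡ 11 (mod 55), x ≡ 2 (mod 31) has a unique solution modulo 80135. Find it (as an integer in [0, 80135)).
x ≡ 35156 (mod 80135); the representative in [0, 80135) is 35156

The moduli 47, 55, 31 are pairwise coprime, so by the CRT there is a unique solution mod 47·55·31 = 80135.
Solve by successive substitution. Start with x ≡ 0 (mod 47).
  Combine with x ≡ 11 (mod 55): write x = 47·t and require 47·t ≡ 11 (mod 55). Since 47^(−1) ≡ 48 (mod 55), t ≡ 48·11 ≡ 33 (mod 55). So x ≡ 47·33 = 1551 (mod 2585).
  Combine with x ≡ 2 (mod 31): write x = 1551 + 2585·t and require 1551 + 2585·t ≡ 2 (mod 31), i.e. 2585·t ≡ 2 − 1551 ≡ 1 (mod 31). Since 2585^(−1) ≡ 13 (mod 31) (2585 ≡ 12 (mod 31)), t ≡ 13·1 ≡ 13 (mod 31). So x ≡ 1551 + 2585·13 = 35156 (mod 80135).
Unique solution in [0, 80135): x = 35156.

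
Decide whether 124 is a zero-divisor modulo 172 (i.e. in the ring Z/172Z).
gcd(124, 172) = 4 > 1, so 124 is not a unit in Z/172Z. In Z/nZ every nonzero non-unit is a zero-divisor: explicitly, take b = 172/gcd = 43 ≠ 0 (mod 172); then 124·43 = 5332 = 31·172, i.e. 124·43 ≡ 0 (mod 172). So 124 is a zero-divisor.

Final answer: YES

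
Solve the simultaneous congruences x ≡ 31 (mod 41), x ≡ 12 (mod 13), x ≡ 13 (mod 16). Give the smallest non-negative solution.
x ≡ 2573 (mod 8528); the representative in [0, 8528) is 2573

The moduli 41, 13, 16 are pairwise coprime, so by the CRT there is a unique solution mod 41·13·16 = 8528.
Solve by successive substitution. Start with x ≡ 31 (mod 41).
  Combine with x ≡ 12 (mod 13): write x = 31 + 41·t and require 31 + 41·t ≡ 12 (mod 13), i.e. 41·t ≡ 12 − 31 ≡ 7 (mod 13). Since 41^(−1) ≡ 7 (mod 13) (41 ≡ 2 (mod 13)), t ≡ 7·7 ≡ 10 (mod 13). So x ≡ 31 + 41·10 = 441 (mod 533).
  Combine with x ≡ 13 (mod 16): write x = 441 + 533·t and require 441 + 533·t ≡ 13 (mod 16), i.e. 533·t ≡ 13 − 441 ≡ 4 (mod 16). Since 533^(−1) ≡ 13 (mod 16) (533 ≡ 5 (mod 16)), t ≡ 13·4 ≡ 4 (mod 16). So x ≡ 441 + 533·4 = 2573 (mod 8528).
Unique solution in [0, 8528): x = 2573.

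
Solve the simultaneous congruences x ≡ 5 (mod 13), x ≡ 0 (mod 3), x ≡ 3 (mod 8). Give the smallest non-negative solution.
The moduli 13, 3, 8 are pairwise coprime, so by the CRT there is a unique solution mod 13·3·8 = 312.
Solve by successive substitution. Start with x ≡ 5 (mod 13).
  Combine with x ≡ 0 (mod 3): write x = 5 + 13·t and require 5 + 13·t ≡ 0 (mod 3), i.e. 13·t ≡ 0 − 5 ≡ 1 (mod 3). Since 13^(−1) ≡ 1 (mod 3) (13 ≡ 1 (mod 3)), t ≡ 1·1 ≡ 1 (mod 3). So x ≡ 5 + 13·1 = 18 (mod 39).
  Combine with x ≡ 3 (mod 8): write x = 18 + 39·t and require 18 + 39·t ≡ 3 (mod 8), i.e. 39·t ≡ 3 − 18 ≡ 1 (mod 8). Since 39^(−1) ≡ 7 (mod 8) (39 ≡ 7 (mod 8)), t ≡ 7·1 ≡ 7 (mod 8). So x ≡ 18 + 39·7 = 291 (mod 312).
Unique solution in [0, 312): x = 291.

Final answer: x ≡ 291 (mod 312); the representative in [0, 312) is 291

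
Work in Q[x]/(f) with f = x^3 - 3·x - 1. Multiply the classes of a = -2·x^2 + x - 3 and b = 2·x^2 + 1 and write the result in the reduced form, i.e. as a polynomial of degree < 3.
a · b ≡ -20·x^2 + 3·x - 1 (mod f(x))

First multiply in Q[x] without reducing: a · b = -4·x^4 + 2·x^3 - 8·x^2 + x - 3. Now divide by f(x) = x^3 - 3·x - 1, eliminating the leading term at each step:
  leading term -4·x^4: subtract (-4·x)·f(x) = -4·x^4 + 12·x^2 + 4·x, leaving 2·x^3 - 20·x^2 - 3·x - 3
  leading term 2·x^3: subtract (2)·f(x) = 2·x^3 - 6·x - 2, leaving -20·x^2 + 3·x - 1
The degree is now < 3, so this is the remainder. Hence a · b ≡ -20·x^2 + 3·x - 1 in Q[x]/(f).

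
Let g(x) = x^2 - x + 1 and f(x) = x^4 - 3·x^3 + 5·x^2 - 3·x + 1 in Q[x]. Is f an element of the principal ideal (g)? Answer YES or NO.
NO

In Q[x] the ideal (g) consists of all multiples of g, so f ∈ (g) iff g | f, i.e. iff the remainder of f on division by g is 0. Divide f by g (g is monic, so eliminate the leading term of the running remainder at each step):
  leading term x^4: subtract (x^2)·g(x) = x^4 - x^3 + x^2, leaving -2·x^3 + 4·x^2 - 3·x + 1
  leading term -2·x^3: subtract (-2·x)·g(x) = -2·x^3 + 2·x^2 - 2·x, leaving 2·x^2 - x + 1
  leading term 2·x^2: subtract (2)·g(x) = 2·x^2 - 2·x + 2, leaving x - 1
The remainder r(x) = x - 1 ≠ 0 (and deg r < deg g), so g ∤ f, i.e. f ∉ (g).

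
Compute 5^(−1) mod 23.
Apply the extended Euclidean algorithm to (23, 5), tracking rows (r, s, t) with s·23 + t·5 = r. Each division r_prev = q·r_cur + r_new produces the new row as (previous row) − q·(current row):
  row A: (23, 1, 0)   [1·23 + 0·5 = 23]
  row B: (5, 0, 1)   [0·23 + 1·5 = 5]
  23 = 4·5 + 3   → row C = row A − 4·row B = (3, 1, −4)   [check: 1·23 − 4·5 = 3]
  5 = 1·3 + 2   → row D = row B − 1·row C = (2, −1, 5)   [check: −1·23 + 5·5 = 2]
  3 = 1·2 + 1   → row E = row C − 1·row D = (1, 2, −9)   [check: 2·23 − 9·5 = 1]
  2 = 2·1 + 0   → remainder 0, stop. gcd = 1 (last nonzero row E).
The gcd is 1, so 5 is invertible mod 23. The last nonzero row gives 2·23 − 9·5 = 1, so t = −9. So 5^(−1) ≡ −9 ≡ 14 (mod 23). Verify: 5 · 14 = 70 ≡ 1 (mod 23). ✓

Final answer: 5^(−1) ≡ 14 (mod 23)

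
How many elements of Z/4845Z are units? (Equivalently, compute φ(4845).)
An element a ∈ Z/4845Z is a unit iff gcd(a, 4845) = 1, so the number of units is φ(4845). φ is multiplicative, with φ(p^e) = p^e − p^(e−1). Factorise 4845 = 3 · 5 · 17 · 19. Then
  φ(4845) = (3 − 1) · (5 − 1) · (17 − 1) · (19 − 1) = 2 · 4 · 16 · 18 = 2304.

Final answer: Z/4845Z has φ(4845) = 2304 units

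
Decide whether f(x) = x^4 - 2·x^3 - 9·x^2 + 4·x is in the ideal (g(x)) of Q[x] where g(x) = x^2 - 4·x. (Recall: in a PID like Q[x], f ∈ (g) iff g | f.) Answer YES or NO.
In Q[x] the ideal (g) consists of all multiples of g, so f ∈ (g) iff g | f, i.e. iff the remainder of f on division by g is 0. Divide f by g (g is monic, so eliminate the leading term of the running remainder at each step):
  leading term x^4: subtract (x^2)·g(x) = x^4 - 4·x^3, leaving 2·x^3 - 9·x^2 + 4·x
  leading term 2·x^3: subtract (2·x)·g(x) = 2·x^3 - 8·x^2, leaving -x^2 + 4·x
  leading term -x^2: subtract (-1)·g(x) = -x^2 + 4·x, leaving 0
The remainder is 0, so f(x) = g(x) · h(x) with h(x) = x^2 + 2·x - 1. Hence g | f, i.e. f ∈ (g).

Final answer: YES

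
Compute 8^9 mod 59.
Use repeated squaring. Binary(9) = 1001. Walk through the bits of the exponent 9 left-to-right: at each bit after the leading one, square the running value, then multiply by 8 if the bit is 1 (always reducing mod 59):
  bit 1 = 1 (leading): start with 8.
  bit 2 = 0: square 8^2 = 64 ≡ 5 (mod 59).
  bit 3 = 0: square 5^2 = 25 (mod 59).
  bit 4 = 1: square 25^2 = 625 ≡ 35; bit is 1, so multiply 35·8 = 280 ≡ 44 (mod 59).
Final value: 8^9 ≡ 44 (mod 59).

Final answer: 44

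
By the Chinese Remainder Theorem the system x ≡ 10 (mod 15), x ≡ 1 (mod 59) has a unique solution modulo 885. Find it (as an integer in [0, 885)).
The moduli 15, 59 are pairwise coprime, so by the CRT there is a unique solution mod 15·59 = 885.
Solve by successive substitution. Start with x ≡ 10 (mod 15).
  Combine with x ≡ 1 (mod 59): write x = 10 + 15·t and require 10 + 15·t ≡ 1 (mod 59), i.e. 15·t ≡ 1 − 10 ≡ 50 (mod 59). Since 15^(−1) ≡ 4 (mod 59), t ≡ 4·50 ≡ 23 (mod 59). So x ≡ 10 + 15·23 = 355 (mod 885).
Unique solution in [0, 885): x = 355.

Final answer: x ≡ 355 (mod 885); the representative in [0, 885) is 355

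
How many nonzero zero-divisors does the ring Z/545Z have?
In Z/545Z each nonzero element is either a unit (gcd with 545 is 1) or a zero-divisor (gcd > 1). The number of units is φ(545): factorise 545 = 5 · 109, so φ(545) = (5 − 1) · (109 − 1) = 4 · 108 = 432. The nonzero elements number 545 − 1 = 544. Hence the nonzero zero-divisors number 544 − 432 = 112.

Final answer: Z/545Z has 112 nonzero zero-divisors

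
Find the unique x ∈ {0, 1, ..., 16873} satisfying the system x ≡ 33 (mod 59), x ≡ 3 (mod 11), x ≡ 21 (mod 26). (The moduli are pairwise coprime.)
x ≡ 15491 (mod 16874); the representative in [0, 16874) is 15491

The moduli 59, 11, 26 are pairwise coprime, so by the CRT there is a unique solution mod 59·11·26 = 16874.
Solve by successive substitution. Start with x ≡ 33 (mod 59).
  Combine with x ≡ 3 (mod 11): write x = 33 + 59·t and require 33 + 59·t ≡ 3 (mod 11), i.e. 59·t ≡ 3 − 33 ≡ 3 (mod 11). Since 59^(−1) ≡ 3 (mod 11) (59 ≡ 4 (mod 11)), t ≡ 3·3 ≡ 9 (mod 11). So x ≡ 33 + 59·9 = 564 (mod 649).
  Combine with x ≡ 21 (mod 26): write x = 564 + 649·t and require 564 + 649·t ≡ 21 (mod 26), i.e. 649·t ≡ 21 − 564 ≡ 3 (mod 26). Since 649^(−1) ≡ 25 (mod 26) (649 ≡ 25 (mod 26)), t ≡ 25·3 ≡ 23 (mod 26). So x ≡ 564 + 649·23 = 15491 (mod 16874).
Unique solution in [0, 16874): x = 15491.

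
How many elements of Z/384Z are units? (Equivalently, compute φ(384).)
An element a ∈ Z/384Z is a unit iff gcd(a, 384) = 1, so the number of units is φ(384). φ is multiplicative, with φ(p^e) = p^e − p^(e−1). Factorise 384 = 2^7 · 3. Then
  φ(384) = (2^7 − 2^6) · (3 − 1) = 64 · 2 = 128.

Final answer: Z/384Z has φ(384) = 128 units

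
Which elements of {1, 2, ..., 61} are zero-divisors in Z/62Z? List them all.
nonzero zero-divisors of Z/62Z = {2, 4, 6, 8, 10, 12, 14, 16, 18, 20, 22, 24, 26, 28, 30, 31, 32, 34, 36, 38, 40, 42, 44, 46, 48, 50, 52, 54, 56, 58, 60}

An element a ∈ Z/62Z (with a ≠ 0) is a zero-divisor iff gcd(a, 62) > 1 (because a is a unit precisely when gcd(a, n) = 1, and in Z/nZ every nonzero, non-unit element is a zero-divisor). Scan a = 1, ..., 61 and keep those with gcd(a, 62) > 1:
  gcd(2, 62) = 2, gcd(4, 62) = 2, gcd(6, 62) = 2, gcd(8, 62) = 2, gcd(10, 62) = 2, gcd(12, 62) = 2, gcd(14, 62) = 2, gcd(16, 62) = 2, gcd(18, 62) = 2, gcd(20, 62) = 2, gcd(22, 62) = 2, gcd(24, 62) = 2, gcd(26, 62) = 2, gcd(28, 62) = 2, gcd(30, 62) = 2, gcd(31, 62) = 31, gcd(32, 62) = 2, gcd(34, 62) = 2, gcd(36, 62) = 2, gcd(38, 62) = 2, gcd(40, 62) = 2, gcd(42, 62) = 2, gcd(44, 62) = 2, gcd(46, 62) = 2, gcd(48, 62) = 2, gcd(50, 62) = 2, gcd(52, 62) = 2, gcd(54, 62) = 2, gcd(56, 62) = 2, gcd(58, 62) = 2, gcd(60, 62) = 2.
All other a ∈ {1, ..., 61} have gcd(a, 62) = 1 and are units. So the nonzero zero-divisors are exactly the 31 values of a appearing in this scan.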